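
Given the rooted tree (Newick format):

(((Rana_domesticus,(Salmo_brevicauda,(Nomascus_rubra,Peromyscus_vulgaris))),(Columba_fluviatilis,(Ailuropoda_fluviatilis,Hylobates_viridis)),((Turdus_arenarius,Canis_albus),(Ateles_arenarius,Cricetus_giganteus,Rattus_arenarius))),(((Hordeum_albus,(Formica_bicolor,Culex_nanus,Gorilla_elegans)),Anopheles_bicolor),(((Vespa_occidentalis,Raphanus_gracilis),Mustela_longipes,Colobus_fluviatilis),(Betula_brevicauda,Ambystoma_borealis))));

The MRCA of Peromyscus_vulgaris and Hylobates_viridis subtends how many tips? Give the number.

12

The MRCA of Peromyscus_vulgaris and Hylobates_viridis is the node subtending ((Rana_domesticus,(Salmo_brevicauda,(Nomascus_rubra,Peromyscus_vulgaris))),(Columba_fluviatilis,(Ailuropoda_fluviatilis,Hylobates_viridis)),((Turdus_arenarius,Canis_albus),(Ateles_arenarius,Cricetus_giganteus,Rattus_arenarius))).
That clade contains 12 terminal taxa: Ailuropoda_fluviatilis, Ateles_arenarius, Canis_albus, Columba_fluviatilis, Cricetus_giganteus, Hylobates_viridis, Nomascus_rubra, Peromyscus_vulgaris, Rana_domesticus, Rattus_arenarius, Salmo_brevicauda, Turdus_arenarius.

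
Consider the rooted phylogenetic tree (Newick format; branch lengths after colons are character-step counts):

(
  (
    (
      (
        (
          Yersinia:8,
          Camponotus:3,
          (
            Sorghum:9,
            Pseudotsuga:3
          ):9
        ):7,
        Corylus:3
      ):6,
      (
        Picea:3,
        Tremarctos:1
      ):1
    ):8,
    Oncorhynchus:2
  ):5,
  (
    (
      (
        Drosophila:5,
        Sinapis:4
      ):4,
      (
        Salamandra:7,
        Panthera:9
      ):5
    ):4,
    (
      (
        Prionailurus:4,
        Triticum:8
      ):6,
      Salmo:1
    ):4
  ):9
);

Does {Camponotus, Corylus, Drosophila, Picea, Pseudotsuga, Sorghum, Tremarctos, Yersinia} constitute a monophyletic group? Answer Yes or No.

No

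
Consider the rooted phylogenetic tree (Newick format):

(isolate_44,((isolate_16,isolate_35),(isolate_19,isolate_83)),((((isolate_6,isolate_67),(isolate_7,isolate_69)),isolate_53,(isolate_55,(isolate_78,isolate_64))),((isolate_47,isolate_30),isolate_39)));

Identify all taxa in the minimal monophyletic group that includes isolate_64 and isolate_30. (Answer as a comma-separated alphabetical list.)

Tracing isolate_64: it sits inside (isolate_78,isolate_64).
Tracing isolate_30: it sits inside (isolate_47,isolate_30).
The smallest clade enclosing both is ((((isolate_6,isolate_67),(isolate_7,isolate_69)),isolate_53,(isolate_55,(isolate_78,isolate_64))),((isolate_47,isolate_30),isolate_39)); the answer is its 11 terminal taxa in alphabetical order.

isolate_30, isolate_39, isolate_47, isolate_53, isolate_55, isolate_6, isolate_64, isolate_67, isolate_69, isolate_7, isolate_78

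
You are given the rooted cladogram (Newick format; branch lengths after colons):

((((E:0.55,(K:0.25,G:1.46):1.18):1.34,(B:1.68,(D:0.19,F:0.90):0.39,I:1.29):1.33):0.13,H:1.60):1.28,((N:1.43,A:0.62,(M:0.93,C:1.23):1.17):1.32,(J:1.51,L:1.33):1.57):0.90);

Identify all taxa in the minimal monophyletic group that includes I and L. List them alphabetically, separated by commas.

A, B, C, D, E, F, G, H, I, J, K, L, M, N

Tracing I: it sits inside (B,(D,F),I).
Tracing L: it sits inside (J,L).
The smallest clade enclosing both is the whole tree (their MRCA is the root), so the answer is all 14 tips in alphabetical order.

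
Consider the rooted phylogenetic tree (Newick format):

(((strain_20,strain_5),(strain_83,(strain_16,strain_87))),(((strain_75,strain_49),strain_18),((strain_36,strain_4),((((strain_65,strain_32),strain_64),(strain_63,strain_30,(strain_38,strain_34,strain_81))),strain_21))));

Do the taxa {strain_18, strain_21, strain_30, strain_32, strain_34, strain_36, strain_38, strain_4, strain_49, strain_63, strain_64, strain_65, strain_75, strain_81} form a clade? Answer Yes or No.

The most recent common ancestor of these taxa subtends (((strain_75,strain_49),strain_18),((strain_36,strain_4),((((strain_65,strain_32),strain_64),(strain_63,strain_30,(strain_38,strain_34,strain_81))),strain_21))).
That clade has exactly 14 tips — every listed taxon and nothing else — so the group is monophyletic.

Yes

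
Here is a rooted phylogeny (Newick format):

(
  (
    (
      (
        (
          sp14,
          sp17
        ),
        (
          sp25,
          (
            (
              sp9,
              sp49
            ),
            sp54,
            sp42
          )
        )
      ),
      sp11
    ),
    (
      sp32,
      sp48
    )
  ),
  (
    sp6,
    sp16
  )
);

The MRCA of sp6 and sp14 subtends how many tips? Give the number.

12

The MRCA of sp6 and sp14 is the root, so the clade is the entire tree.
That clade contains 12 terminal taxa: sp11, sp14, sp16, sp17, sp25, sp32, sp42, sp48, sp49, sp54, sp6, sp9.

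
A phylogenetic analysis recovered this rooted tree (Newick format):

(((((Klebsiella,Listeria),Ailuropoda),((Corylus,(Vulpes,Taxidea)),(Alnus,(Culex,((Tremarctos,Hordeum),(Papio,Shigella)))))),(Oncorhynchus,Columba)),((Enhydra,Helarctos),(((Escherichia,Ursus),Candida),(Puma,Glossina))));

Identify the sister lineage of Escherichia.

Ursus

Escherichia attaches to the tree at the node subtending (Escherichia,Ursus).
The other lineage descending from that same node — the sister group — is the single tip Ursus.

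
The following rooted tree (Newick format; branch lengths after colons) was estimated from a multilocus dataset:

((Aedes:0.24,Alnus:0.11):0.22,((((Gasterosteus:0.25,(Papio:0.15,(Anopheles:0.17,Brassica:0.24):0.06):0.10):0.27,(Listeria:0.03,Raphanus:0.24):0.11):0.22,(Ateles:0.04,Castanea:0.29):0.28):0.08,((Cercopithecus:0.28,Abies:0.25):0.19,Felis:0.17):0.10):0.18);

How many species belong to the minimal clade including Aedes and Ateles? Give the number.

The MRCA of Aedes and Ateles is the root, so the clade is the entire tree.
That clade contains 13 terminal taxa: Abies, Aedes, Alnus, Anopheles, Ateles, Brassica, Castanea, Cercopithecus, Felis, Gasterosteus, Listeria, Papio, Raphanus.

13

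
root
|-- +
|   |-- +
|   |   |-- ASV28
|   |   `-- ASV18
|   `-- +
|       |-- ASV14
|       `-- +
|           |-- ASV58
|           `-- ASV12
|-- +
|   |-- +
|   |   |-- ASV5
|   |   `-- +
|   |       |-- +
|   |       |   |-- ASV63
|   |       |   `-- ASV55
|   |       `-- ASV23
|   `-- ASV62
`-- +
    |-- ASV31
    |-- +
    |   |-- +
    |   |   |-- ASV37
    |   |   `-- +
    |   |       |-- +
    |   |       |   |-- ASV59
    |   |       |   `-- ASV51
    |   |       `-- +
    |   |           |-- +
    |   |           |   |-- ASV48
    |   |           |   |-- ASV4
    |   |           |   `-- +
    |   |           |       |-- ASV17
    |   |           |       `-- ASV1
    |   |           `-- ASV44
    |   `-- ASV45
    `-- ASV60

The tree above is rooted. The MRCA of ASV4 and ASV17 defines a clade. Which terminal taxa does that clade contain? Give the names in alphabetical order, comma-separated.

ASV1, ASV17, ASV4, ASV48

Tracing ASV4: it sits inside (ASV48,ASV4,(ASV17,ASV1)).
Tracing ASV17: it sits inside (ASV17,ASV1).
The smallest clade enclosing both is (ASV48,ASV4,(ASV17,ASV1)); the answer is its 4 terminal taxa in alphabetical order.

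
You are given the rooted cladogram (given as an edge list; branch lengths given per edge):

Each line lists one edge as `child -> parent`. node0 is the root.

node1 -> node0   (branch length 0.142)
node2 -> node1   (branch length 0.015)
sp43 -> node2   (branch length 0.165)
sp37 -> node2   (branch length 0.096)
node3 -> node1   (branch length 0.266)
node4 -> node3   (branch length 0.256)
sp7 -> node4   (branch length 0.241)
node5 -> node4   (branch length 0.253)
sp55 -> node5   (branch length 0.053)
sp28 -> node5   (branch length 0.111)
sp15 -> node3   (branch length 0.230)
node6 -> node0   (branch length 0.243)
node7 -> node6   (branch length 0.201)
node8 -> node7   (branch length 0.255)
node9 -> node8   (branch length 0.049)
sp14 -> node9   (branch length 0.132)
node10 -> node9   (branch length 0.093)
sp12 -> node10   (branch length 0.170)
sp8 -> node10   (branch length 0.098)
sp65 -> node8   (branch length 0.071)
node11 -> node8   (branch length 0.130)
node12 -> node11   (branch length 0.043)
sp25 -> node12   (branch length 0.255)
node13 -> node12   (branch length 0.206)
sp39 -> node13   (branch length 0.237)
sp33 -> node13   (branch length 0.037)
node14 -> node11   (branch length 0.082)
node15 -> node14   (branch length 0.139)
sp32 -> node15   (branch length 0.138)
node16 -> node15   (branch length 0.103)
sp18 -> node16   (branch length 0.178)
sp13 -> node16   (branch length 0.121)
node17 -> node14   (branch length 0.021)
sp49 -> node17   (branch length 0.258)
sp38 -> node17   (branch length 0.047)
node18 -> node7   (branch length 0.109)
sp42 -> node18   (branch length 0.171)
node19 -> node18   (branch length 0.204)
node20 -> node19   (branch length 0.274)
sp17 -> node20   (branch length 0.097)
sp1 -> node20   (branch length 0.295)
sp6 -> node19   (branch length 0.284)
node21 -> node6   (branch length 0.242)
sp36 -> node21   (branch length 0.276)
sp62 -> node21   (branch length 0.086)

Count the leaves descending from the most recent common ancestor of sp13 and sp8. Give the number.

12

The MRCA of sp13 and sp8 is the node subtending ((sp14,(sp12,sp8)),sp65,((sp25,(sp39,sp33)),((sp32,(sp18,sp13)),(sp49,sp38)))).
That clade contains 12 terminal taxa: sp12, sp13, sp14, sp18, sp25, sp32, sp33, sp38, sp39, sp49, sp65, sp8.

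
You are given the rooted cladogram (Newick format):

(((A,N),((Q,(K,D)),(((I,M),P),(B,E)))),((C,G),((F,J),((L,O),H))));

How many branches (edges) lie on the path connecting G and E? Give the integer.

The MRCA of G and E is the root of the tree.
From G up to that node: 3 branches. From E up to the same node: 5 branches. Total: 3 + 5 = 8.

8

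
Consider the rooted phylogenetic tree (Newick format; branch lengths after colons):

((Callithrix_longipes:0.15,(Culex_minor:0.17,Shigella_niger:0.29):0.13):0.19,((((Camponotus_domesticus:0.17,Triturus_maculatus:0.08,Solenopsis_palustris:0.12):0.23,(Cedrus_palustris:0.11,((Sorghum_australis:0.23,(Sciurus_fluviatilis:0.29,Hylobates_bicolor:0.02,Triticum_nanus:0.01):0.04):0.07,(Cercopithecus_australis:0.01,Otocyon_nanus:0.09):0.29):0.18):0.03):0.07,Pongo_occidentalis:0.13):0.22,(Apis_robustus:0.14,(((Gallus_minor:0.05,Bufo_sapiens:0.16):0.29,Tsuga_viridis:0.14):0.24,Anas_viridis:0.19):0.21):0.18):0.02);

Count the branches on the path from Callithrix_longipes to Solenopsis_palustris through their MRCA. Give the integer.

The MRCA of Callithrix_longipes and Solenopsis_palustris is the root of the tree.
From Callithrix_longipes up to that node: 2 branches. From Solenopsis_palustris up to the same node: 5 branches. Total: 2 + 5 = 7.

7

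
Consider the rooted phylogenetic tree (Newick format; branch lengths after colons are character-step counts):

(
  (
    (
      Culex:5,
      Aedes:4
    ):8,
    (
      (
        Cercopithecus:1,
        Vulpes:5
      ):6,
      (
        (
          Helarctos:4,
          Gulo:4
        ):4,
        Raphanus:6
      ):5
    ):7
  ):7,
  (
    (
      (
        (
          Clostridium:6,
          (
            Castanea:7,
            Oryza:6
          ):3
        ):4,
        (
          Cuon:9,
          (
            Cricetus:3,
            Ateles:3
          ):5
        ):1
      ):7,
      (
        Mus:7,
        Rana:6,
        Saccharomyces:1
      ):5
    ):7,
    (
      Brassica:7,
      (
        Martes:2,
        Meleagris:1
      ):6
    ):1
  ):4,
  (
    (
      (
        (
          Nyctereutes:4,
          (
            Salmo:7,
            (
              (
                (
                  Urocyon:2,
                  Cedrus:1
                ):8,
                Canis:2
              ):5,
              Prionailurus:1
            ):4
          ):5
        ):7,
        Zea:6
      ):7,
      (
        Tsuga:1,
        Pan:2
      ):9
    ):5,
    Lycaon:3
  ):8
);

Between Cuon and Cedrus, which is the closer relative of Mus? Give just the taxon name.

The MRCA of Mus and Cuon subtends (((Clostridium,(Castanea,Oryza)),(Cuon,(Cricetus,Ateles))),(Mus,Rana,Saccharomyces)) (9 taxa).
The MRCA of Mus and Cedrus is the root, subtending the entire tree (29 taxa).
The first is nested inside the second, so Mus shares a more recent common ancestor with Cuon.

Cuon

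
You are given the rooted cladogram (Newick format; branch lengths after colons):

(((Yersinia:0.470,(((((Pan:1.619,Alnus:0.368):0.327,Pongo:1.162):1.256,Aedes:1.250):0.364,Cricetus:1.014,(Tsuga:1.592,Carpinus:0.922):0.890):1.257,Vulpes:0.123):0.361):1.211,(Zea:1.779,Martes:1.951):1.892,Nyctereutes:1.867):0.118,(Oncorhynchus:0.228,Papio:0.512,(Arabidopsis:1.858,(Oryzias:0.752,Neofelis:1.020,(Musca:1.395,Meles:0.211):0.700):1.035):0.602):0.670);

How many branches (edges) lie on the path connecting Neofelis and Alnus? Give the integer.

The MRCA of Neofelis and Alnus is the root of the tree.
From Neofelis up to that node: 4 branches. From Alnus up to the same node: 8 branches. Total: 4 + 8 = 12.

12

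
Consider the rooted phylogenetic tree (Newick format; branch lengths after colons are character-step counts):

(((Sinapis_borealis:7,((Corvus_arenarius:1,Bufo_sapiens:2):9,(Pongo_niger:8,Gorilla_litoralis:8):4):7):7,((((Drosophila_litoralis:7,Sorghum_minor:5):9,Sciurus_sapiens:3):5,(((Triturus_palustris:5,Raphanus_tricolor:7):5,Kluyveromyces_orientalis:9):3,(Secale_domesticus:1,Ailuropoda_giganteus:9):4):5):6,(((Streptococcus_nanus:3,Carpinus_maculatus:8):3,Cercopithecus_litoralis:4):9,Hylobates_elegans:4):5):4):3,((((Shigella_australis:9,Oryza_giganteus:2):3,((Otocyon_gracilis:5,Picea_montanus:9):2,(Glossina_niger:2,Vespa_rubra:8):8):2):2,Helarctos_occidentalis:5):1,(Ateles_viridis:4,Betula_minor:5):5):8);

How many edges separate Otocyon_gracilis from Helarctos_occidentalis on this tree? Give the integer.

5

The MRCA of Otocyon_gracilis and Helarctos_occidentalis is the node subtending (((Shigella_australis,Oryza_giganteus),((Otocyon_gracilis,Picea_montanus),(Glossina_niger,Vespa_rubra))),Helarctos_occidentalis).
From Otocyon_gracilis up to that node: 4 branches. From Helarctos_occidentalis up to the same node: 1 branch. Total: 4 + 1 = 5.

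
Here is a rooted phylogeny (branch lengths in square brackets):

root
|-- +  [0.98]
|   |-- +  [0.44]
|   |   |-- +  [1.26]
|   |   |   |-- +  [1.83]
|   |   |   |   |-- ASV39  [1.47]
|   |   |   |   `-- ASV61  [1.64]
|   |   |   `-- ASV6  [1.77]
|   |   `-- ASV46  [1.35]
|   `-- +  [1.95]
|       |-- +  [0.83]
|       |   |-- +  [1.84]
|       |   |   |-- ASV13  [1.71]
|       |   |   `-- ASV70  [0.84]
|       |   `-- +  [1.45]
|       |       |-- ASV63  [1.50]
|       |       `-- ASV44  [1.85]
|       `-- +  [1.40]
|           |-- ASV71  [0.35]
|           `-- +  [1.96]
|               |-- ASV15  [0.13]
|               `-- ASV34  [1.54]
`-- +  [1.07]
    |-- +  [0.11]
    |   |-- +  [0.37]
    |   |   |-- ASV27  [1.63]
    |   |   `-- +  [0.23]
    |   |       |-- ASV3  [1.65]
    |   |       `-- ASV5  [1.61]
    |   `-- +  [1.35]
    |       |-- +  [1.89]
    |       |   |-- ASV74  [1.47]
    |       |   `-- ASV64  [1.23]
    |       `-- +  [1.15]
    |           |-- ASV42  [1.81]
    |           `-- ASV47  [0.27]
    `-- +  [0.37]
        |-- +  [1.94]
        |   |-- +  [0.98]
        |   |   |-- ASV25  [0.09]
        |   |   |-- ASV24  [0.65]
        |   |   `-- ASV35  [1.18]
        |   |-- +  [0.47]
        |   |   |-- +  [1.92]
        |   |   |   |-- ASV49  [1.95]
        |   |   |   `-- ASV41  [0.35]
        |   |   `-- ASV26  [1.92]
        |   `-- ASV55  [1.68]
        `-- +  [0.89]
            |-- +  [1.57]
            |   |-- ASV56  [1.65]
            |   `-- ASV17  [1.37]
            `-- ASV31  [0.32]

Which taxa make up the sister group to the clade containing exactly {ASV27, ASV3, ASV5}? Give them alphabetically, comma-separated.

The clade containing exactly {ASV27, ASV3, ASV5} attaches to the tree at the node subtending ((ASV27,(ASV3,ASV5)),((ASV74,ASV64),(ASV42,ASV47))).
The other lineage descending from that same node — the sister group — is ((ASV74,ASV64),(ASV42,ASV47)); its 4 tips in alphabetical order are the answer.

ASV42, ASV47, ASV64, ASV74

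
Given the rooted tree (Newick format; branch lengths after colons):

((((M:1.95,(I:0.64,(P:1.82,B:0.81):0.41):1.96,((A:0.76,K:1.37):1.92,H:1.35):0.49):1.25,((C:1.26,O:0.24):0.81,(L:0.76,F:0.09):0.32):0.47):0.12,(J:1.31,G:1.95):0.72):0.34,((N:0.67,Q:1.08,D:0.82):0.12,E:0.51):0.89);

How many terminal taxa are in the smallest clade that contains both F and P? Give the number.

11

The MRCA of F and P is the node subtending ((M,(I,(P,B)),((A,K),H)),((C,O),(L,F))).
That clade contains 11 terminal taxa: A, B, C, F, H, I, K, L, M, O, P.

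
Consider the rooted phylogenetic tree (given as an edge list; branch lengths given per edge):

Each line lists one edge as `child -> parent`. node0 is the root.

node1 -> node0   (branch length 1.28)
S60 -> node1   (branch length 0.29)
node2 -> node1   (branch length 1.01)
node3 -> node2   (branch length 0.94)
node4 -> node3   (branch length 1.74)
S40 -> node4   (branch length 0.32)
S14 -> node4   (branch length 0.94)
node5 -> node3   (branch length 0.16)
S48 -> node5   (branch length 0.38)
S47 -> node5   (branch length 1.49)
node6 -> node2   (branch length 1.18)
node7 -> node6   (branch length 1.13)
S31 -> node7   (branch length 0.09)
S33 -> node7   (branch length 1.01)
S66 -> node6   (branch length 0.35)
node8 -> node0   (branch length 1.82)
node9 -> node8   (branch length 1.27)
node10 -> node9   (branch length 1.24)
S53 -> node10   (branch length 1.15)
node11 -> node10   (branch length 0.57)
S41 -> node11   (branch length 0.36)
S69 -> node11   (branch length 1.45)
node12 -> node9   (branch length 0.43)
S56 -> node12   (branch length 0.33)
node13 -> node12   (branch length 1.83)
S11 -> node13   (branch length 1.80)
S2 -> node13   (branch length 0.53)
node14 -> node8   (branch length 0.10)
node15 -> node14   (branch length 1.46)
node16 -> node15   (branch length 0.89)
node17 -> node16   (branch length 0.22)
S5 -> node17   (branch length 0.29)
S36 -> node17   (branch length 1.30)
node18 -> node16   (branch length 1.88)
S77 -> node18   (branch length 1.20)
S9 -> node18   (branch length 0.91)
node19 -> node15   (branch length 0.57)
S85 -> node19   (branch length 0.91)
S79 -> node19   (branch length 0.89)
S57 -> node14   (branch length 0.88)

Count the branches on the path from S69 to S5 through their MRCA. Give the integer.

The MRCA of S69 and S5 is the node subtending (((S53,(S41,S69)),(S56,(S11,S2))),((((S5,S36),(S77,S9)),(S85,S79)),S57)).
From S69 up to that node: 4 branches. From S5 up to the same node: 5 branches. Total: 4 + 5 = 9.

9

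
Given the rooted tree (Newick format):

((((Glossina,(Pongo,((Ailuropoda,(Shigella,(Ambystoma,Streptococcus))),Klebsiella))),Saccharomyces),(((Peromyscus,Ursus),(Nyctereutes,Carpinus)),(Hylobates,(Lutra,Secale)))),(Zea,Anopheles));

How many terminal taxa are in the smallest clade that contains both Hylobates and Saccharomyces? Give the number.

The MRCA of Hylobates and Saccharomyces is the node subtending (((Glossina,(Pongo,((Ailuropoda,(Shigella,(Ambystoma,Streptococcus))),Klebsiella))),Saccharomyces),(((Peromyscus,Ursus),(Nyctereutes,Carpinus)),(Hylobates,(Lutra,Secale)))).
That clade contains 15 terminal taxa: Ailuropoda, Ambystoma, Carpinus, Glossina, Hylobates, Klebsiella, Lutra, Nyctereutes, Peromyscus, Pongo, Saccharomyces, Secale, Shigella, Streptococcus, Ursus.

15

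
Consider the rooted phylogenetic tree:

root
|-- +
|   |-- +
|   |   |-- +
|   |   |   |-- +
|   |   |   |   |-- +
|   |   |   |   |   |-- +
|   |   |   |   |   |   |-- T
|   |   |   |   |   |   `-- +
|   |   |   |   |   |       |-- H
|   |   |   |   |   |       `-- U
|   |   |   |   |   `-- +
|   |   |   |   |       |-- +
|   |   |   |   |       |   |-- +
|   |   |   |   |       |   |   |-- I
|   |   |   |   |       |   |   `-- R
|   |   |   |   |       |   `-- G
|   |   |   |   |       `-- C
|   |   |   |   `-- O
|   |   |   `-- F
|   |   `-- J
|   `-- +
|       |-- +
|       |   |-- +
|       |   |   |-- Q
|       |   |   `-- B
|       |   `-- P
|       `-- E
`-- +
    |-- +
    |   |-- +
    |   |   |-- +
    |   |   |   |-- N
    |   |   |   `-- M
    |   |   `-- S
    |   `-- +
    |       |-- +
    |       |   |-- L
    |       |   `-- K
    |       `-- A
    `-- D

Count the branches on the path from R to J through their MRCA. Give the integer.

The MRCA of R and J is the node subtending (((((T,(H,U)),(((I,R),G),C)),O),F),J).
From R up to that node: 7 branches. From J up to the same node: 1 branch. Total: 7 + 1 = 8.

8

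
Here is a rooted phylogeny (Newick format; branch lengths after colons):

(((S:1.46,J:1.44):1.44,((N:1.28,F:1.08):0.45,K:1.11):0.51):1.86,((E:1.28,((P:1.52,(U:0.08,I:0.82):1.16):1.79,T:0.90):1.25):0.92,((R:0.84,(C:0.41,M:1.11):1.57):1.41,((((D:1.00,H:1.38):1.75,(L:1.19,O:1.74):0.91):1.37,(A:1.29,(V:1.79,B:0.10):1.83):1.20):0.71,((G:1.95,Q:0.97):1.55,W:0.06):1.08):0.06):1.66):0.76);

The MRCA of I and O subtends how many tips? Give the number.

The MRCA of I and O is the node subtending ((E,((P,(U,I)),T)),((R,(C,M)),((((D,H),(L,O)),(A,(V,B))),((G,Q),W)))).
That clade contains 18 terminal taxa: A, B, C, D, E, G, H, I, L, M, O, P, Q, R, T, U, V, W.

18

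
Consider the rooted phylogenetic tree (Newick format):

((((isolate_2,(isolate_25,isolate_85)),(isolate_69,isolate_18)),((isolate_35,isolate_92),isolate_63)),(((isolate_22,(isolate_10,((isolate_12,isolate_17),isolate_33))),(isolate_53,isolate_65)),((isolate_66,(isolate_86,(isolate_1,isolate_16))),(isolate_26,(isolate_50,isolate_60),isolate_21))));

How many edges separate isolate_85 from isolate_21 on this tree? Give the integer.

9

The MRCA of isolate_85 and isolate_21 is the root of the tree.
From isolate_85 up to that node: 5 branches. From isolate_21 up to the same node: 4 branches. Total: 5 + 4 = 9.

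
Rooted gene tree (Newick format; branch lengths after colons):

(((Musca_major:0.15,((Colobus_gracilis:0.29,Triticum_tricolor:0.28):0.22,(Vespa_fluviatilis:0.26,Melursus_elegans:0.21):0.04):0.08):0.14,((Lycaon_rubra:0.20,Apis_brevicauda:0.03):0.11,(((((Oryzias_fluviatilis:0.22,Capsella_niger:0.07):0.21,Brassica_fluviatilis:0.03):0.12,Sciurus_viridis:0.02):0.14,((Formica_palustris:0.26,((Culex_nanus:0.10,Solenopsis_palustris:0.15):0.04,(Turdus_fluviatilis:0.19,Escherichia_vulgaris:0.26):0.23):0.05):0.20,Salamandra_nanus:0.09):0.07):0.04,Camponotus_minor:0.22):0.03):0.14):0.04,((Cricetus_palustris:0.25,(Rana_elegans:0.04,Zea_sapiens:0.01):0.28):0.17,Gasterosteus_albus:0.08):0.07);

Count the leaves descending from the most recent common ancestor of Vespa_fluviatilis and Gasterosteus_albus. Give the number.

22

The MRCA of Vespa_fluviatilis and Gasterosteus_albus is the root, so the clade is the entire tree.
That clade contains 22 terminal taxa: Apis_brevicauda, Brassica_fluviatilis, Camponotus_minor, Capsella_niger, Colobus_gracilis, Cricetus_palustris, Culex_nanus, Escherichia_vulgaris, Formica_palustris, Gasterosteus_albus, Lycaon_rubra, Melursus_elegans, Musca_major, Oryzias_fluviatilis, Rana_elegans, Salamandra_nanus, Sciurus_viridis, Solenopsis_palustris, Triticum_tricolor, Turdus_fluviatilis, Vespa_fluviatilis, Zea_sapiens.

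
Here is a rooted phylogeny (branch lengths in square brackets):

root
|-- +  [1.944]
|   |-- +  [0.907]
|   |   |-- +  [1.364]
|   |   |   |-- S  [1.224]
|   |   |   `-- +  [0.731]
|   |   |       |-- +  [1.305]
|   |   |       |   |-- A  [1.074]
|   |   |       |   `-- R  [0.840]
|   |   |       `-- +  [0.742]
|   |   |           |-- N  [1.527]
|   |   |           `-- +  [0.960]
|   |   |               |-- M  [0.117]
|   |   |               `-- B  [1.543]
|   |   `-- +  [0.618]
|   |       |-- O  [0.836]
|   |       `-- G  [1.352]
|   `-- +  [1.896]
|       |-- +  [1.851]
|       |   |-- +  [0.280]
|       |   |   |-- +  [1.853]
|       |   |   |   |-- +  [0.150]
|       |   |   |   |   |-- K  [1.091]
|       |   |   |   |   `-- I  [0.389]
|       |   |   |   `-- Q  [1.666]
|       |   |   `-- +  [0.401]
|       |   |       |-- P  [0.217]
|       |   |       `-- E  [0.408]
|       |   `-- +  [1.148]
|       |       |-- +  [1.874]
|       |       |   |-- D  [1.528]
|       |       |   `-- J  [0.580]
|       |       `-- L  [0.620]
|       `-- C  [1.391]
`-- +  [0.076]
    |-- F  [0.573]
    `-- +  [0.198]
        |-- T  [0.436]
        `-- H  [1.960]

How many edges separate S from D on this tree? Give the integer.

8

The MRCA of S and D is the node subtending (((S,((A,R),(N,(M,B)))),(O,G)),(((((K,I),Q),(P,E)),((D,J),L)),C)).
From S up to that node: 3 branches. From D up to the same node: 5 branches. Total: 3 + 5 = 8.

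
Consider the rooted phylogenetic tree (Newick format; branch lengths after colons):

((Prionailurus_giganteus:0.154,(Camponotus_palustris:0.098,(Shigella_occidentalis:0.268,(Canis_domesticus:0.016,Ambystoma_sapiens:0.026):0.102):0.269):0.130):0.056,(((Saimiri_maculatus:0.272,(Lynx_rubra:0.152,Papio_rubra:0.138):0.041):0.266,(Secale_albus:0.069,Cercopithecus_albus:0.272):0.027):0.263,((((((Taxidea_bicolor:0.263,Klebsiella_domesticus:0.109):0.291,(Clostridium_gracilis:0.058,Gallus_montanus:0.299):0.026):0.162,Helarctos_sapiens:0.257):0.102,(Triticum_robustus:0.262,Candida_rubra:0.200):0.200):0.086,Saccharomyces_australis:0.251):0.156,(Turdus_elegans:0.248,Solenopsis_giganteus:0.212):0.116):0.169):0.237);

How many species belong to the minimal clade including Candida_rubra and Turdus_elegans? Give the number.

The MRCA of Candida_rubra and Turdus_elegans is the node subtending ((((((Taxidea_bicolor,Klebsiella_domesticus),(Clostridium_gracilis,Gallus_montanus)),Helarctos_sapiens),(Triticum_robustus,Candida_rubra)),Saccharomyces_australis),(Turdus_elegans,Solenopsis_giganteus)).
That clade contains 10 terminal taxa: Candida_rubra, Clostridium_gracilis, Gallus_montanus, Helarctos_sapiens, Klebsiella_domesticus, Saccharomyces_australis, Solenopsis_giganteus, Taxidea_bicolor, Triticum_robustus, Turdus_elegans.

10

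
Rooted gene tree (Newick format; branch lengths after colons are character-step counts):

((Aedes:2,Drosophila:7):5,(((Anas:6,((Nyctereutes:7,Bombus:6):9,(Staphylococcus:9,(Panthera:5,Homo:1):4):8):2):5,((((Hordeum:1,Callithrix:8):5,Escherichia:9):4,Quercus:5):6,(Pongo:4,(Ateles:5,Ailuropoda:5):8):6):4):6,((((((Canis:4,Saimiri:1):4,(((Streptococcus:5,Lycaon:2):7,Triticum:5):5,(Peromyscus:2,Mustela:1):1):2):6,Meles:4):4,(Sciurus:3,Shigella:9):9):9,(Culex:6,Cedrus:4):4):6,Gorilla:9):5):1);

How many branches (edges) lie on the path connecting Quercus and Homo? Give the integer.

The MRCA of Quercus and Homo is the node subtending ((Anas,((Nyctereutes,Bombus),(Staphylococcus,(Panthera,Homo)))),((((Hordeum,Callithrix),Escherichia),Quercus),(Pongo,(Ateles,Ailuropoda)))).
From Quercus up to that node: 3 branches. From Homo up to the same node: 5 branches. Total: 3 + 5 = 8.

8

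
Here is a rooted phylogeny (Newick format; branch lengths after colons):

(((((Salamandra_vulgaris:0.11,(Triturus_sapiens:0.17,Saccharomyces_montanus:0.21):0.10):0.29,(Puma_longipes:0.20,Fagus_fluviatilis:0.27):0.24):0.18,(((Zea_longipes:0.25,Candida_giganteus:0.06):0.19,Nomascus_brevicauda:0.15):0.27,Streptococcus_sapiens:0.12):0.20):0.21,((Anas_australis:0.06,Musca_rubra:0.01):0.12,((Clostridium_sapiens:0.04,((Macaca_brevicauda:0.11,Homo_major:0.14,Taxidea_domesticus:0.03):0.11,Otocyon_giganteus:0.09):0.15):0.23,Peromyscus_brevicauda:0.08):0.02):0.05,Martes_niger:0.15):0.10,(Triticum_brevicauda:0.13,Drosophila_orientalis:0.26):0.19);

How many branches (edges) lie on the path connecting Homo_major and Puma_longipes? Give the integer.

10

The MRCA of Homo_major and Puma_longipes is the node subtending ((((Salamandra_vulgaris,(Triturus_sapiens,Saccharomyces_montanus)),(Puma_longipes,Fagus_fluviatilis)),(((Zea_longipes,Candida_giganteus),Nomascus_brevicauda),Streptococcus_sapiens)),((Anas_australis,Musca_rubra),((Clostridium_sapiens,((Macaca_brevicauda,Homo_major,Taxidea_domesticus),Otocyon_giganteus)),Peromyscus_brevicauda)),Martes_niger).
From Homo_major up to that node: 6 branches. From Puma_longipes up to the same node: 4 branches. Total: 6 + 4 = 10.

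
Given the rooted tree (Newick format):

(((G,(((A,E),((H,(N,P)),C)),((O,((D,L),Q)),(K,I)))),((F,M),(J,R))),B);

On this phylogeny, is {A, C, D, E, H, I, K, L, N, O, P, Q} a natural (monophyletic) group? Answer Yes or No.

Yes

The most recent common ancestor of these taxa subtends (((A,E),((H,(N,P)),C)),((O,((D,L),Q)),(K,I))).
That clade has exactly 12 tips — every listed taxon and nothing else — so the group is monophyletic.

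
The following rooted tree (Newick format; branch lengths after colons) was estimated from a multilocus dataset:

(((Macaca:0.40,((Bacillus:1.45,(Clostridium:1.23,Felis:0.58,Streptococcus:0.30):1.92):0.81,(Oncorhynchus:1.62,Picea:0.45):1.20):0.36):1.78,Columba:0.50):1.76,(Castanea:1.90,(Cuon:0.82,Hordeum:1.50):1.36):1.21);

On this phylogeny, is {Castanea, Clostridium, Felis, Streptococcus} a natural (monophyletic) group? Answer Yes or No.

No

The MRCA of the listed taxa is the root, so the smallest clade containing them is the whole tree.
That clade also contains Bacillus, Columba, Cuon, Hordeum, Macaca, Oncorhynchus, Picea, which are not in the proposed group, so the group is not monophyletic.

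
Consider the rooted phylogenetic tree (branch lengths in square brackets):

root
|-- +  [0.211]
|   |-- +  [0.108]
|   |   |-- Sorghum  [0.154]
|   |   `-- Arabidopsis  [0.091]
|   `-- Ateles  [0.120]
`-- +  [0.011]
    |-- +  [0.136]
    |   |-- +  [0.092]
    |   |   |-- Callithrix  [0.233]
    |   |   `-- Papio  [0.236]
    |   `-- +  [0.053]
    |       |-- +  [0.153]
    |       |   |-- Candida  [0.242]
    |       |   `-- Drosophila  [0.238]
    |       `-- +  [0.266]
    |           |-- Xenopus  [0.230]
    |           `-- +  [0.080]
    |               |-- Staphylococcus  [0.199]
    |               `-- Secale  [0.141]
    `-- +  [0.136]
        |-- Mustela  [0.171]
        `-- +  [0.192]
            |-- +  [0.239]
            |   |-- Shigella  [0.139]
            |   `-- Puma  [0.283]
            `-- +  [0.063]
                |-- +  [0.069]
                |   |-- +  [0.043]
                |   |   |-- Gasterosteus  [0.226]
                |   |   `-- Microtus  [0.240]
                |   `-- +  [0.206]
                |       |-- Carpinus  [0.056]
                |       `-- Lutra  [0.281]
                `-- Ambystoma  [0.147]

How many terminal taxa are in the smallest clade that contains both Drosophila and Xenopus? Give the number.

The MRCA of Drosophila and Xenopus is the node subtending ((Candida,Drosophila),(Xenopus,(Staphylococcus,Secale))).
That clade contains 5 terminal taxa: Candida, Drosophila, Secale, Staphylococcus, Xenopus.

5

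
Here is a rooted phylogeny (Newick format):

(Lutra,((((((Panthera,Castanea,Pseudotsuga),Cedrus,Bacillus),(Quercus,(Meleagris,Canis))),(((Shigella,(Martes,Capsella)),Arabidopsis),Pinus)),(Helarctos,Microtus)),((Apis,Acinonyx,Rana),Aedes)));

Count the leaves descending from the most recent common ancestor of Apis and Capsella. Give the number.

19

The MRCA of Apis and Capsella is the node subtending ((((((Panthera,Castanea,Pseudotsuga),Cedrus,Bacillus),(Quercus,(Meleagris,Canis))),(((Shigella,(Martes,Capsella)),Arabidopsis),Pinus)),(Helarctos,Microtus)),((Apis,Acinonyx,Rana),Aedes)).
That clade contains 19 terminal taxa: Acinonyx, Aedes, Apis, Arabidopsis, Bacillus, Canis, Capsella, Castanea, Cedrus, Helarctos, Martes, Meleagris, Microtus, Panthera, Pinus, Pseudotsuga, Quercus, Rana, Shigella.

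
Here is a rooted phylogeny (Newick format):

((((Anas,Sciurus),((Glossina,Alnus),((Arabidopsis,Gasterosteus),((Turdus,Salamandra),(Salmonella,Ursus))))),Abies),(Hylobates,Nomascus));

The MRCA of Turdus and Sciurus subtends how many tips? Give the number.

10

The MRCA of Turdus and Sciurus is the node subtending ((Anas,Sciurus),((Glossina,Alnus),((Arabidopsis,Gasterosteus),((Turdus,Salamandra),(Salmonella,Ursus))))).
That clade contains 10 terminal taxa: Alnus, Anas, Arabidopsis, Gasterosteus, Glossina, Salamandra, Salmonella, Sciurus, Turdus, Ursus.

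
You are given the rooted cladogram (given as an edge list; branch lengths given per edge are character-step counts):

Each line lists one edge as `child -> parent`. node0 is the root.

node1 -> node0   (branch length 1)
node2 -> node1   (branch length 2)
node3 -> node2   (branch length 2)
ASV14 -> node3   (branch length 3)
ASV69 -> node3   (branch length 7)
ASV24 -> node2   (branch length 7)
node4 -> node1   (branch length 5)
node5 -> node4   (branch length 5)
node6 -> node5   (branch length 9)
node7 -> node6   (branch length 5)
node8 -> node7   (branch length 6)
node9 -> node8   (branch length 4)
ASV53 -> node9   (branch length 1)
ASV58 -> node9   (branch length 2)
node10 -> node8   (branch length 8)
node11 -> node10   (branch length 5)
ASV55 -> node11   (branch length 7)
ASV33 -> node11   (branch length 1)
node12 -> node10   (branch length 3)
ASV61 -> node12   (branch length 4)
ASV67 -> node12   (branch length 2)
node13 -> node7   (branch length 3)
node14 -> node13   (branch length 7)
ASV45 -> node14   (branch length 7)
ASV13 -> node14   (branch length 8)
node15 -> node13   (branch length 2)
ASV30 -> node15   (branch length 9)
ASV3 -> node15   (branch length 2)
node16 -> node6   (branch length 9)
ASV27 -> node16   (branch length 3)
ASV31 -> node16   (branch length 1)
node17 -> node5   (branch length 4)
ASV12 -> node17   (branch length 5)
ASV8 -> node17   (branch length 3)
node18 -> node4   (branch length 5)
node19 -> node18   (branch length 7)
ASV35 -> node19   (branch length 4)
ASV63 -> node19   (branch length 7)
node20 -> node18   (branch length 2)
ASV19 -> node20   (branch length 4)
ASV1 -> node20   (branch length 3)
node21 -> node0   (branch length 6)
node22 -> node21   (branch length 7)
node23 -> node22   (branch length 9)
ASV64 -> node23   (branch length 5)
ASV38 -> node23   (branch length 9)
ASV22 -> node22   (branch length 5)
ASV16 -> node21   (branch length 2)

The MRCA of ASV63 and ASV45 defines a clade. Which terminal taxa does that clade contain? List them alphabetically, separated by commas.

ASV1, ASV12, ASV13, ASV19, ASV27, ASV3, ASV30, ASV31, ASV33, ASV35, ASV45, ASV53, ASV55, ASV58, ASV61, ASV63, ASV67, ASV8

Tracing ASV63: it sits inside (ASV35,ASV63).
Tracing ASV45: it sits inside (ASV45,ASV13).
The smallest clade enclosing both is ((((((ASV53,ASV58),((ASV55,ASV33),(ASV61,ASV67))),((ASV45,ASV13),(ASV30,ASV3))),(ASV27,ASV31)),(ASV12,ASV8)),((ASV35,ASV63),(ASV19,ASV1))); the answer is its 18 terminal taxa in alphabetical order.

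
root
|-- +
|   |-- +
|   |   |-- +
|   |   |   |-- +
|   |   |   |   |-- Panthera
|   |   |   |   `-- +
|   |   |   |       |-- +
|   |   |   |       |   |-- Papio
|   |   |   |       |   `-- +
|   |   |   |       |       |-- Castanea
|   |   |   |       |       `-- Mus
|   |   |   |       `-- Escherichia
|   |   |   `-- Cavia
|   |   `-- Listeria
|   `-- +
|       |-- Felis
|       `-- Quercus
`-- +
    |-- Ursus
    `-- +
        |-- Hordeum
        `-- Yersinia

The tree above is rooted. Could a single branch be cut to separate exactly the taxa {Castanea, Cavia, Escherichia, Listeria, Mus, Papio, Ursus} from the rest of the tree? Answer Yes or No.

The MRCA of the listed taxa is the root, so the smallest clade containing them is the whole tree.
That clade also contains Felis, Hordeum, Panthera, Quercus, Yersinia, which are not in the proposed group, so the group is not monophyletic.

No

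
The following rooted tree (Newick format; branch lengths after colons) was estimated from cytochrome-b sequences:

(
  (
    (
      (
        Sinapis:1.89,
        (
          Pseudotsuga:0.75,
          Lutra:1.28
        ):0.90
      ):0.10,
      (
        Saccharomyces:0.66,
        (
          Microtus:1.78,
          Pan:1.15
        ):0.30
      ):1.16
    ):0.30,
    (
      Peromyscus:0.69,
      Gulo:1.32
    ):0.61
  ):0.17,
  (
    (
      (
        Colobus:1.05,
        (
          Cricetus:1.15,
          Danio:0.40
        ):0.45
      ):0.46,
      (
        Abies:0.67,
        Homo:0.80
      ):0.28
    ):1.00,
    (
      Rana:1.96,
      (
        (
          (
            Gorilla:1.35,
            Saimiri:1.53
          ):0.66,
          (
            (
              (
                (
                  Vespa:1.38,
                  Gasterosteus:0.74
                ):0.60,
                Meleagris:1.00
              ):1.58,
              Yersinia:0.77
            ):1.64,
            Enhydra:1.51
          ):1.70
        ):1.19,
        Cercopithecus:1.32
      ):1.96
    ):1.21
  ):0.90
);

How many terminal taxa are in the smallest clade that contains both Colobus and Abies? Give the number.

The MRCA of Colobus and Abies is the node subtending ((Colobus,(Cricetus,Danio)),(Abies,Homo)).
That clade contains 5 terminal taxa: Abies, Colobus, Cricetus, Danio, Homo.

5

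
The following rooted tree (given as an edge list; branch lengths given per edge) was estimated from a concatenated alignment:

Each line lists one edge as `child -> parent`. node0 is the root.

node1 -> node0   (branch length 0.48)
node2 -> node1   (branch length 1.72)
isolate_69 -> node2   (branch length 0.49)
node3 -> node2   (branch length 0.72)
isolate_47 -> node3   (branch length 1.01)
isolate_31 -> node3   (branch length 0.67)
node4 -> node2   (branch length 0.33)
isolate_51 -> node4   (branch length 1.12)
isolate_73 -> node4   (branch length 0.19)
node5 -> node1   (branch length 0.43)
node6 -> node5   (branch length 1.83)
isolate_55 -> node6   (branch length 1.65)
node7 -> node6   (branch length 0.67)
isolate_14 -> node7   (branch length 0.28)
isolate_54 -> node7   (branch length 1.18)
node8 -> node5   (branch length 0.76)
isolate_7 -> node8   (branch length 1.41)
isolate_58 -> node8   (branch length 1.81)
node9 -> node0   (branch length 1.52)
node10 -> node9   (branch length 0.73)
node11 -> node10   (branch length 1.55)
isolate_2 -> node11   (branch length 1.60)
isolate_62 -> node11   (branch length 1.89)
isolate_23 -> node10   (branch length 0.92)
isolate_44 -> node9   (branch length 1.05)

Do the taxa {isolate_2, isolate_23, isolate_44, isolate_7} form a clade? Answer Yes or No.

No

The MRCA of the listed taxa is the root, so the smallest clade containing them is the whole tree.
That clade also contains isolate_14, isolate_31, isolate_47, isolate_51, isolate_54, isolate_55, isolate_58, isolate_62, isolate_69, isolate_73, which are not in the proposed group, so the group is not monophyletic.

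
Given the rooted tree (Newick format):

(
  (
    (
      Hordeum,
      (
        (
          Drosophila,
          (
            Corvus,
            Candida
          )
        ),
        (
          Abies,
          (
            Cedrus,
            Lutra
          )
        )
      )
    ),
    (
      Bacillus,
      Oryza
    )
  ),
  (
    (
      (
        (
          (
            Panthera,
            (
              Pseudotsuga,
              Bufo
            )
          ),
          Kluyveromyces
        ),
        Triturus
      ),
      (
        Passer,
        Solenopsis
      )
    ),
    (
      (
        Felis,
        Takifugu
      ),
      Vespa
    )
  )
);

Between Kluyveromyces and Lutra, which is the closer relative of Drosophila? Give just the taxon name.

The MRCA of Drosophila and Lutra subtends ((Drosophila,(Corvus,Candida)),(Abies,(Cedrus,Lutra))) (6 taxa).
The MRCA of Drosophila and Kluyveromyces is the root, subtending the entire tree (19 taxa).
The first is nested inside the second, so Drosophila shares a more recent common ancestor with Lutra.

Lutra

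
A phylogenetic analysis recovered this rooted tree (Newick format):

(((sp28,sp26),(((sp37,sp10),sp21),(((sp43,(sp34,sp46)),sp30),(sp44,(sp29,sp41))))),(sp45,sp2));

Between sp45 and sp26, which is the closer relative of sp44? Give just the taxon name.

sp26

The MRCA of sp44 and sp26 subtends ((sp28,sp26),(((sp37,sp10),sp21),(((sp43,(sp34,sp46)),sp30),(sp44,(sp29,sp41))))) (12 taxa).
The MRCA of sp44 and sp45 is the root, subtending the entire tree (14 taxa).
The first is nested inside the second, so sp44 shares a more recent common ancestor with sp26.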